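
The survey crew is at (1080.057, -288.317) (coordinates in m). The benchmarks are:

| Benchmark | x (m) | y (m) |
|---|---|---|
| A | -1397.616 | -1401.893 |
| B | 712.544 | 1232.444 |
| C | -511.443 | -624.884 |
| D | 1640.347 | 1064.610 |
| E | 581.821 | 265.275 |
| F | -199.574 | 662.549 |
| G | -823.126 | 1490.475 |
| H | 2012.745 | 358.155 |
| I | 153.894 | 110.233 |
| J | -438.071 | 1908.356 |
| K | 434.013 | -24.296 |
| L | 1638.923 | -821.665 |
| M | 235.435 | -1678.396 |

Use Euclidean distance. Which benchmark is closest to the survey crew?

Distances from (1080.057, -288.317):
A: √((-2477.673)² + (-1113.576)²) = √(6138863.49493 + 1240051.50778) = 2716.416 m
B: √((-367.513)² + (1520.761)²) = √(135065.80517 + 2312714.01912) = 1564.538 m
C: √((-1591.500)² + (-336.567)²) = √(2532872.25000 + 113277.34549) = 1626.699 m
D: √((560.290)² + (1352.927)²) = √(313924.88410 + 1830411.46733) = 1464.355 m
E: √((-498.236)² + (553.592)²) = √(248239.11170 + 306464.10246) = 744.784 m
F: √((-1279.631)² + (950.866)²) = √(1637455.49616 + 904146.14996) = 1594.240 m
G: √((-1903.183)² + (1778.792)²) = √(3622105.53149 + 3164100.97926) = 2605.035 m
H: √((932.688)² + (646.472)²) = √(869906.90534 + 417926.04678) = 1134.827 m
I: √((-926.163)² + (398.550)²) = √(857777.90257 + 158842.10250) = 1008.276 m
J: √((-1518.128)² + (2196.673)²) = √(2304712.62438 + 4825372.26893) = 2670.222 m
K: √((-646.044)² + (264.021)²) = √(417372.84994 + 69707.08844) = 697.911 m
L: √((558.866)² + (-533.348)²) = √(312331.20596 + 284460.08910) = 772.523 m
M: √((-844.622)² + (-1390.079)²) = √(713386.32288 + 1932319.62624) = 1626.563 m
Minimum: K at 697.911 m.

K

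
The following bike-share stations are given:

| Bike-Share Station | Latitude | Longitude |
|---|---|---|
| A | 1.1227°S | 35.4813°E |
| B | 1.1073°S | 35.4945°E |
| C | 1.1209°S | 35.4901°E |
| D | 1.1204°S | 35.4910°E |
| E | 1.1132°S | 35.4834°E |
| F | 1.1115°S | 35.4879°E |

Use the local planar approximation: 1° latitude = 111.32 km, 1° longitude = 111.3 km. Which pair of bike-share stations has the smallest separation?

C and D

Pairwise distances:
C–D: 0.1146 km
E–F: 0.5354 km
B–F: 0.8707 km
A–C: 0.9997 km
D–F: 1.0491 km
C–F: 1.0747 km
A–E: 1.0831 km
A–D: 1.1096 km
C–E: 1.1361 km
D–E: 1.1653 km
B–E: 1.3992 km
A–F: 1.4471 km
B–D: 1.5094 km
B–C: 1.5912 km
A–B: 2.2577 km
Closest pair: C–D at 0.1146 km.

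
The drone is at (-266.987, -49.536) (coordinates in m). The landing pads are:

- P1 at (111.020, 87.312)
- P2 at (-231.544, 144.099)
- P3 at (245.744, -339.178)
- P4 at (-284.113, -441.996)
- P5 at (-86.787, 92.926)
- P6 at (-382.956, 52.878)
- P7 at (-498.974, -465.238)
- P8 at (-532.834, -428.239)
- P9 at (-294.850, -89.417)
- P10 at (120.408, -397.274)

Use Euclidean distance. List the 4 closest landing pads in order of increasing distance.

P9, P6, P2, P5

Distances from (-266.987, -49.536):
P1: √((378.007)² + (136.848)²) = √(142889.29205 + 18727.37510) = 402.016 m
P2: √((35.443)² + (193.635)²) = √(1256.20625 + 37494.51322) = 196.852 m
P3: √((512.731)² + (-289.642)²) = √(262893.07836 + 83892.48816) = 588.885 m
P4: √((-17.126)² + (-392.460)²) = √(293.29988 + 154024.85160) = 392.833 m
P5: √((180.200)² + (142.462)²) = √(32472.04000 + 20295.42144) = 229.712 m
P6: √((-115.969)² + (102.414)²) = √(13448.80896 + 10488.62740) = 154.717 m
P7: √((-231.987)² + (-415.702)²) = √(53817.96817 + 172808.15280) = 476.053 m
P8: √((-265.847)² + (-378.703)²) = √(70674.62741 + 143415.96221) = 462.699 m
P9: √((-27.863)² + (-39.881)²) = √(776.34677 + 1590.49416) = 48.650 m
P10: √((387.395)² + (-347.738)²) = √(150074.88603 + 120921.71664) = 520.573 m
Sorted: P9 (48.650 m) < P6 (154.717 m) < P2 (196.852 m) < P5 (229.712 m) < P4 (392.833 m) < P1 (402.016 m) < …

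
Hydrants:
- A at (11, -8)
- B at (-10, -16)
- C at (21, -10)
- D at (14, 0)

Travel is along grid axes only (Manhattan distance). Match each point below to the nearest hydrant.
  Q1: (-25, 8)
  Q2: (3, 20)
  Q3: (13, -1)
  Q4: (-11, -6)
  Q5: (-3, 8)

Q1→B; Q2→D; Q3→D; Q4→B; Q5→D

Q1 at (-25, 8):
  A: 52
  B: 39
  C: 64
  D: 47
  → nearest: B (39)
Q2 at (3, 20):
  A: 36
  B: 49
  C: 48
  D: 31
  → nearest: D (31)
Q3 at (13, -1):
  A: 9
  B: 38
  C: 17
  D: 2
  → nearest: D (2)
Q4 at (-11, -6):
  A: 24
  B: 11
  C: 36
  D: 31
  → nearest: B (11)
Q5 at (-3, 8):
  A: 30
  B: 31
  C: 42
  D: 25
  → nearest: D (25)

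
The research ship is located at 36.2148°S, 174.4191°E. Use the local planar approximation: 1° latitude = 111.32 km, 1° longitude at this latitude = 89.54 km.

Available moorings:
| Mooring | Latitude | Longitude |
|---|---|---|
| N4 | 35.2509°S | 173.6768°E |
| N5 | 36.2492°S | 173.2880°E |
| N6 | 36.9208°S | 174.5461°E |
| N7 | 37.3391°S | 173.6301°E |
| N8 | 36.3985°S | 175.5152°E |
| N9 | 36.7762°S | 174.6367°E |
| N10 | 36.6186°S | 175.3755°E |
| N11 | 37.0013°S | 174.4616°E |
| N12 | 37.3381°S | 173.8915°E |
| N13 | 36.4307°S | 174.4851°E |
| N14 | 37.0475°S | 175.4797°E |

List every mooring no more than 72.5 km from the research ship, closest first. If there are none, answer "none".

N13, N9

Distances from 36.2148°S, 174.4191°E:
N4: 126.2190 km
N5: 101.3511 km
N6: 79.4103 km
N7: 143.7195 km
N8: 100.2526 km
N9: 65.4618 km
N10: 96.7167 km
N11: 87.6358 km
N12: 133.6719 km
N13: 24.7499 km
N14: 132.7070 km
Threshold 72.5 km: N13 (24.7499 km), N9 (65.4618 km) are within range.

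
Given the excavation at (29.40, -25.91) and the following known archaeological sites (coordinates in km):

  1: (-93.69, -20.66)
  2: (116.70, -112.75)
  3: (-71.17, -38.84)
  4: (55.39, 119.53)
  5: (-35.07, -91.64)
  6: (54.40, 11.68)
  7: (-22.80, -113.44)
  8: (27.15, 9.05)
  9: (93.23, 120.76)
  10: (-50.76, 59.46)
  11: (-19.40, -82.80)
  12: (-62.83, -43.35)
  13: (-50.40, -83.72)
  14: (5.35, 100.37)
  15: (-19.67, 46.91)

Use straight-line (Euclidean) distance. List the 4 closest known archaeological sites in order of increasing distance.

Distances from (29.40, -25.91):
1: 123.20 km
2: 123.14 km
3: 101.40 km
4: 147.74 km
5: 92.07 km
6: 45.14 km
7: 101.91 km
8: 35.03 km
9: 159.96 km
10: 117.11 km
11: 74.95 km
12: 93.86 km
13: 98.54 km
14: 128.55 km
15: 87.81 km
Sorted: 8 (35.03 km) < 6 (45.14 km) < 11 (74.95 km) < 15 (87.81 km) < 5 (92.07 km) < 12 (93.86 km) < …

8, 6, 11, 15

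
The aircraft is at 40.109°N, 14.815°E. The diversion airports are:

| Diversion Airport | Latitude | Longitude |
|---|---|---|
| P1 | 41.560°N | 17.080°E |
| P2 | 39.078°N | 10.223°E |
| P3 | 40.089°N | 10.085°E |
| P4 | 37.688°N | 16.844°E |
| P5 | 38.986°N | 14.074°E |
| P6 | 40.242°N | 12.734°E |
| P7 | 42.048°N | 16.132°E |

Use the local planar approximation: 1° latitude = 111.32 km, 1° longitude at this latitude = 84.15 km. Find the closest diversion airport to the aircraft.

Distances from 40.109°N, 14.815°E:
P1: √((1.451·111.32)² + (2.265·84.15)²) = √(26090.42900 + 36328.26470) = 249.837 km
P2: √((-1.031·111.32)² + (-4.592·84.15)²) = √(13172.36408 + 149317.94332) = 403.101 km
P3: √((-0.020·111.32)² + (-4.730·84.15)²) = √(4.95686 + 158427.48287) = 398.036 km
P4: √((-2.421·111.32)² + (2.029·84.15)²) = √(72633.33311 + 29152.26712) = 319.039 km
P5: √((-1.123·111.32)² + (-0.741·84.15)²) = √(15628.09015 + 3888.16473) = 139.701 km
P6: √((0.133·111.32)² + (-2.081·84.15)²) = √(219.20461 + 30665.66599) = 175.741 km
P7: √((1.939·111.32)² + (1.317·84.15)²) = √(46590.99802 + 12282.30253) = 242.638 km
Minimum: P5 at 139.701 km.

P5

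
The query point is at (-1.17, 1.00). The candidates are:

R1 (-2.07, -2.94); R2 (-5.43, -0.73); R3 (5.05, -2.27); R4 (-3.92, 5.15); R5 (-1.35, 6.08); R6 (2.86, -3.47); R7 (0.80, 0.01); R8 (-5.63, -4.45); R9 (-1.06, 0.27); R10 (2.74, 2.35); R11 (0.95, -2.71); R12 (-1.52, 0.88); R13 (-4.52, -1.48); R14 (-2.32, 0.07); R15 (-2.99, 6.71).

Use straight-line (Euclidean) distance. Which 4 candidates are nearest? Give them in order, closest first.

R12, R9, R14, R7

Distances from (-1.17, 1.00):
R1: √((-0.90)² + (-3.94)²) = √(0.8100 + 15.5236) = 4.04
R2: √((-4.26)² + (-1.73)²) = √(18.1476 + 2.9929) = 4.60
R3: √((6.22)² + (-3.27)²) = √(38.6884 + 10.6929) = 7.03
R4: √((-2.75)² + (4.15)²) = √(7.5625 + 17.2225) = 4.98
R5: √((-0.18)² + (5.08)²) = √(0.0324 + 25.8064) = 5.08
R6: √((4.03)² + (-4.47)²) = √(16.2409 + 19.9809) = 6.02
R7: √((1.97)² + (-0.99)²) = √(3.8809 + 0.9801) = 2.20
R8: √((-4.46)² + (-5.45)²) = √(19.8916 + 29.7025) = 7.04
R9: √((0.11)² + (-0.73)²) = √(0.0121 + 0.5329) = 0.74
R10: √((3.91)² + (1.35)²) = √(15.2881 + 1.8225) = 4.14
R11: √((2.12)² + (-3.71)²) = √(4.4944 + 13.7641) = 4.27
R12: √((-0.35)² + (-0.12)²) = √(0.1225 + 0.0144) = 0.37
R13: √((-3.35)² + (-2.48)²) = √(11.2225 + 6.1504) = 4.17
R14: √((-1.15)² + (-0.93)²) = √(1.3225 + 0.8649) = 1.48
R15: √((-1.82)² + (5.71)²) = √(3.3124 + 32.6041) = 5.99
Sorted: R12 (0.37) < R9 (0.74) < R14 (1.48) < R7 (2.20) < R1 (4.04) < R10 (4.14) < …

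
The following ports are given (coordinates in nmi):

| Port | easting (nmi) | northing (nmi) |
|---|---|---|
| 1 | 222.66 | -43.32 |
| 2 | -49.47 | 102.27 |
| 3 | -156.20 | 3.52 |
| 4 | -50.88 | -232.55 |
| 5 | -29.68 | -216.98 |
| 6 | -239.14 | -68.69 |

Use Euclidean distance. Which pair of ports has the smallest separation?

4 and 5

Pairwise distances:
4–5: √((21.20)² + (15.57)²) = √(449.4400 + 242.4249) = 26.30 nmi
3–6: √((-82.94)² + (-72.21)²) = √(6879.0436 + 5214.2841) = 109.97 nmi
2–3: √((-106.73)² + (-98.75)²) = √(11391.2929 + 9751.5625) = 145.41 nmi
4–6: √((-188.26)² + (163.86)²) = √(35441.8276 + 26850.0996) = 249.58 nmi
3–5: √((126.52)² + (-220.50)²) = √(16007.3104 + 48620.2500) = 254.22 nmi
2–6: √((-189.67)² + (-170.96)²) = √(35974.7089 + 29227.3216) = 255.35 nmi
5–6: √((-209.46)² + (148.29)²) = √(43873.4916 + 21989.9241) = 256.64 nmi
3–4: √((105.32)² + (-236.07)²) = √(11092.3024 + 55729.0449) = 258.50 nmi
1–5: √((-252.34)² + (-173.66)²) = √(63675.4756 + 30157.7956) = 306.32 nmi
1–2: √((-272.13)² + (145.59)²) = √(74054.7369 + 21196.4481) = 308.63 nmi
2–5: √((19.79)² + (-319.25)²) = √(391.6441 + 101920.5625) = 319.86 nmi
1–4: √((-273.54)² + (-189.23)²) = √(74824.1316 + 35807.9929) = 332.61 nmi
2–4: √((-1.41)² + (-334.82)²) = √(1.9881 + 112104.4324) = 334.82 nmi
1–3: √((-378.86)² + (46.84)²) = √(143534.8996 + 2193.9856) = 381.74 nmi
1–6: √((-461.80)² + (-25.37)²) = √(213259.2400 + 643.6369) = 462.50 nmi
Closest pair: 4–5 at 26.30 nmi.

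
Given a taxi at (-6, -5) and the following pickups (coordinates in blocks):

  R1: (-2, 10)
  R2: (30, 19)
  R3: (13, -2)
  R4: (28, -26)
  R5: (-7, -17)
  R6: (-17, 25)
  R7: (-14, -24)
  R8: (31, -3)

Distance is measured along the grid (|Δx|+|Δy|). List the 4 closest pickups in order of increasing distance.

Distances from (-6, -5):
R1: 19 blocks
R2: 60 blocks
R3: 22 blocks
R4: 55 blocks
R5: 13 blocks
R6: 41 blocks
R7: 27 blocks
R8: 39 blocks
Sorted: R5 (13 blocks) < R1 (19 blocks) < R3 (22 blocks) < R7 (27 blocks) < R8 (39 blocks) < R6 (41 blocks) < …

R5, R1, R3, R7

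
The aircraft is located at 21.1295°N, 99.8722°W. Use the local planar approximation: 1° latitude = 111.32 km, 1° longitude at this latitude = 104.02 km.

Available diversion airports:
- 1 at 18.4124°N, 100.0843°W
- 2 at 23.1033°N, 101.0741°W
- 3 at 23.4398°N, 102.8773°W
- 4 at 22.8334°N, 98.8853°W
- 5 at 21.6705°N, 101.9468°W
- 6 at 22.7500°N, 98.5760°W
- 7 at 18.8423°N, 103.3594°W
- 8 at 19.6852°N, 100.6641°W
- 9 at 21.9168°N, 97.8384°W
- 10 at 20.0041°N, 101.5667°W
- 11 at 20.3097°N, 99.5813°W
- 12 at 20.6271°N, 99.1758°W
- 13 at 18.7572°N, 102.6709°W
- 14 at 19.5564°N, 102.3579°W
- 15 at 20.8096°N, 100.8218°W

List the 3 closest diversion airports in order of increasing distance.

12, 11, 15

Distances from 21.1295°N, 99.8722°W:
1: √((-2.7171·111.32)² + (-0.2121·104.02)²) = √(91486.632112 + 486.760172) = 303.2712 km
2: √((1.9738·111.32)² + (-1.2019·104.02)²) = √(48278.379539 + 15630.409968) = 252.8019 km
3: √((2.3103·111.32)² + (-3.0051·104.02)²) = √(66142.887685 + 97712.821941) = 404.7909 km
4: √((1.7039·111.32)² + (0.9869·104.02)²) = √(35977.799829 + 10538.529045) = 215.6764 km
5: √((0.5410·111.32)² + (-2.0746·104.02)²) = √(3626.944630 + 46569.593387) = 224.0458 km
6: √((1.6205·111.32)² + (1.2962·104.02)²) = √(32542.016883 + 18179.324134) = 225.2140 km
7: √((-2.2872·111.32)² + (-3.4872·104.02)²) = √(64826.814280 + 131579.251303) = 443.1772 km
8: √((-1.4443·111.32)² + (-0.7919·104.02)²) = √(25850.039903 + 6785.383288) = 180.6528 km
9: √((0.7873·111.32)² + (2.0338·104.02)²) = √(7681.161531 + 44755.888670) = 228.9914 km
10: √((-1.1254·111.32)² + (-1.6945·104.02)²) = √(15694.960136 + 31068.253866) = 216.2480 km
11: √((-0.8198·111.32)² + (0.2909·104.02)²) = √(8328.412423 + 915.632378) = 96.1460 km
12: √((-0.5024·111.32)² + (0.6964·104.02)²) = √(3127.848121 + 5247.485217) = 91.5168 km
13: √((-2.3723·111.32)² + (-2.7987·104.02)²) = √(69740.589337 + 84751.305054) = 393.0546 km
14: √((-1.5731·111.32)² + (-2.4857·104.02)²) = √(30666.136004 + 66854.573646) = 312.2831 km
15: √((-0.3199·111.32)² + (-0.9496·104.02)²) = √(1268.162409 + 9756.973170) = 105.0006 km
Sorted: 12 (91.5168 km) < 11 (96.1460 km) < 15 (105.0006 km) < 8 (180.6528 km) < 4 (215.6764 km) < …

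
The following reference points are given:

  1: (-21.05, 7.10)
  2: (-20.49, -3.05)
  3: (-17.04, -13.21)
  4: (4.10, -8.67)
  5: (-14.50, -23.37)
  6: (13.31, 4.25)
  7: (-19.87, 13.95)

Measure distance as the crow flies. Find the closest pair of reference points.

1 and 7

Pairwise distances:
1–2: √((0.56)² + (-10.15)²) = √(0.3136 + 103.0225) = 10.17
1–3: √((4.01)² + (-20.31)²) = √(16.0801 + 412.4961) = 20.70
1–4: √((25.15)² + (-15.77)²) = √(632.5225 + 248.6929) = 29.69
1–5: √((6.55)² + (-30.47)²) = √(42.9025 + 928.4209) = 31.17
1–6: √((34.36)² + (-2.85)²) = √(1180.6096 + 8.1225) = 34.48
1–7: √((1.18)² + (6.85)²) = √(1.3924 + 46.9225) = 6.95
2–3: √((3.45)² + (-10.16)²) = √(11.9025 + 103.2256) = 10.73
2–4: √((24.59)² + (-5.62)²) = √(604.6681 + 31.5844) = 25.22
2–5: √((5.99)² + (-20.32)²) = √(35.8801 + 412.9024) = 21.18
2–6: √((33.80)² + (7.30)²) = √(1142.4400 + 53.2900) = 34.58
2–7: √((0.62)² + (17.00)²) = √(0.3844 + 289.0000) = 17.01
3–4: √((21.14)² + (4.54)²) = √(446.8996 + 20.6116) = 21.62
3–5: √((2.54)² + (-10.16)²) = √(6.4516 + 103.2256) = 10.47
3–6: √((30.35)² + (17.46)²) = √(921.1225 + 304.8516) = 35.01
3–7: √((-2.83)² + (27.16)²) = √(8.0089 + 737.6656) = 27.31
4–5: √((-18.60)² + (-14.70)²) = √(345.9600 + 216.0900) = 23.71
4–6: √((9.21)² + (12.92)²) = √(84.8241 + 166.9264) = 15.87
4–7: √((-23.97)² + (22.62)²) = √(574.5609 + 511.6644) = 32.96
5–6: √((27.81)² + (27.62)²) = √(773.3961 + 762.8644) = 39.20
5–7: √((-5.37)² + (37.32)²) = √(28.8369 + 1392.7824) = 37.70
6–7: √((-33.18)² + (9.70)²) = √(1100.9124 + 94.0900) = 34.57
Closest pair: 1–7 at 6.95.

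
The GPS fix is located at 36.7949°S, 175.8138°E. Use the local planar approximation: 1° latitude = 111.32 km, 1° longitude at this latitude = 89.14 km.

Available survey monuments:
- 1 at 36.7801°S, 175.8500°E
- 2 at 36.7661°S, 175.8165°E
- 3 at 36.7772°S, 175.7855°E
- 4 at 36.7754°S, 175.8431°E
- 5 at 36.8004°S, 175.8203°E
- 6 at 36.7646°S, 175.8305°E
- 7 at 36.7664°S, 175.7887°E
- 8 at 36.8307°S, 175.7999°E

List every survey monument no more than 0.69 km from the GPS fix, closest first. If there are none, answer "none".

Distances from 36.7949°S, 175.8138°E:
1: √((0.0148·111.32)² + (0.0362·89.14)²) = √(2.714375 + 10.412677) = 3.6231 km
2: √((0.0288·111.32)² + (0.0027·89.14)²) = √(10.278539 + 0.057926) = 3.2150 km
3: √((0.0177·111.32)² + (-0.0283·89.14)²) = √(3.882334 + 6.363824) = 3.2010 km
4: √((0.0195·111.32)² + (0.0293·89.14)²) = √(4.712112 + 6.821510) = 3.3961 km
5: √((-0.0055·111.32)² + (0.0065·89.14)²) = √(0.374862 + 0.335716) = 0.8430 km
6: √((0.0303·111.32)² + (0.0167·89.14)²) = √(11.377102 + 2.216043) = 3.6869 km
7: √((0.0285·111.32)² + (-0.0251·89.14)²) = √(10.065518 + 5.006021) = 3.8822 km
8: √((-0.0358·111.32)² + (-0.0139·89.14)²) = √(15.882265 + 1.535235) = 4.1734 km
Threshold 0.69 km: none within range.

none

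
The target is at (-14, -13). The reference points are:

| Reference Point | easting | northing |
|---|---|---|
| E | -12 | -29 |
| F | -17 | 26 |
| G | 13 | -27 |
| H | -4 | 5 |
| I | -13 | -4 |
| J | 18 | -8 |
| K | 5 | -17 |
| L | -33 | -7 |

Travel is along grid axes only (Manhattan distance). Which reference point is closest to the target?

Distances from (-14, -13):
E: |2| + |-16| = 2 + 16 = 18
F: |-3| + |39| = 3 + 39 = 42
G: |27| + |-14| = 27 + 14 = 41
H: |10| + |18| = 10 + 18 = 28
I: |1| + |9| = 1 + 9 = 10
J: |32| + |5| = 32 + 5 = 37
K: |19| + |-4| = 19 + 4 = 23
L: |-19| + |6| = 19 + 6 = 25
Minimum: I at 10.

I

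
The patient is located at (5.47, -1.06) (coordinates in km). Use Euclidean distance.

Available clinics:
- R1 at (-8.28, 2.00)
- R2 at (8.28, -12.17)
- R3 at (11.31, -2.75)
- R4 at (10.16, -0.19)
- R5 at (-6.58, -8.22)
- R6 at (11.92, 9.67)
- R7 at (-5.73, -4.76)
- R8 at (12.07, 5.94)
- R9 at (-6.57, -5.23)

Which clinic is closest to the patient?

R4

Distances from (5.47, -1.06):
R1: √((-13.75)² + (3.06)²) = √(189.0625 + 9.3636) = 14.09 km
R2: √((2.81)² + (-11.11)²) = √(7.8961 + 123.4321) = 11.46 km
R3: √((5.84)² + (-1.69)²) = √(34.1056 + 2.8561) = 6.08 km
R4: √((4.69)² + (0.87)²) = √(21.9961 + 0.7569) = 4.77 km
R5: √((-12.05)² + (-7.16)²) = √(145.2025 + 51.2656) = 14.02 km
R6: √((6.45)² + (10.73)²) = √(41.6025 + 115.1329) = 12.52 km
R7: √((-11.20)² + (-3.70)²) = √(125.4400 + 13.6900) = 11.80 km
R8: √((6.60)² + (7.00)²) = √(43.5600 + 49.0000) = 9.62 km
R9: √((-12.04)² + (-4.17)²) = √(144.9616 + 17.3889) = 12.74 km
Minimum: R4 at 4.77 km.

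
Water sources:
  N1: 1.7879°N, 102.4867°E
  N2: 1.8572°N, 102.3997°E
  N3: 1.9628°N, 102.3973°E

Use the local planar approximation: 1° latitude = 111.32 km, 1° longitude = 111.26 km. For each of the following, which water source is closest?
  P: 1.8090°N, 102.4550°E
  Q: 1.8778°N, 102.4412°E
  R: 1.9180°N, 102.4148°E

P→N1; Q→N2; R→N3

P at 1.8090°N, 102.4550°E:
  N1: 4.2375 km
  N2: 8.1637 km
  N3: 18.2850 km
  → nearest: N1 (4.2375 km)
Q at 1.8778°N, 102.4412°E:
  N1: 11.2152 km
  N2: 5.1554 km
  N3: 10.6485 km
  → nearest: N2 (5.1554 km)
R at 1.9180°N, 102.4148°E:
  N1: 16.5452 km
  N2: 6.9736 km
  N3: 5.3537 km
  → nearest: N3 (5.3537 km)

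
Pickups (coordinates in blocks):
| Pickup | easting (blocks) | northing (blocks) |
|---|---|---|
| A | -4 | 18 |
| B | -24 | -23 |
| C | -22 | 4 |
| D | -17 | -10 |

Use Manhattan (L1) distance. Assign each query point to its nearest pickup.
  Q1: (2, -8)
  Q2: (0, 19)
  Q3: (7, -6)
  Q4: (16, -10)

Q1→D; Q2→A; Q3→D; Q4→D

Q1 at (2, -8):
  A: 32 blocks
  B: 41 blocks
  C: 36 blocks
  D: 21 blocks
  → nearest: D (21 blocks)
Q2 at (0, 19):
  A: 5 blocks
  B: 66 blocks
  C: 37 blocks
  D: 46 blocks
  → nearest: A (5 blocks)
Q3 at (7, -6):
  A: 35 blocks
  B: 48 blocks
  C: 39 blocks
  D: 28 blocks
  → nearest: D (28 blocks)
Q4 at (16, -10):
  A: 48 blocks
  B: 53 blocks
  C: 52 blocks
  D: 33 blocks
  → nearest: D (33 blocks)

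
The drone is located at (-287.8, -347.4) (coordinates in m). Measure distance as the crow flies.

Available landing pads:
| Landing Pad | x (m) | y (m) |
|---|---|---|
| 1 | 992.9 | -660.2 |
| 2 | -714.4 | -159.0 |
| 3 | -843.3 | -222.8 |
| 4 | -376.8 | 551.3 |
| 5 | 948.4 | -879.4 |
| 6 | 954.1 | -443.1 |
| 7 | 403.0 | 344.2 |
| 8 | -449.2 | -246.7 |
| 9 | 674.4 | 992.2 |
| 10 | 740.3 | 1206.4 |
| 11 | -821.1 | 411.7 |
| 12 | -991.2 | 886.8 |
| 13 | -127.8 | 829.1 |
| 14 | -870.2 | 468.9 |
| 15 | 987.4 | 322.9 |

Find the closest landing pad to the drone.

Distances from (-287.8, -347.4):
1: 1318.3 m
2: 466.3 m
3: 569.3 m
4: 903.1 m
5: 1345.8 m
6: 1245.6 m
7: 977.5 m
8: 190.2 m
9: 1649.4 m
10: 1863.1 m
11: 927.7 m
12: 1420.6 m
13: 1187.3 m
14: 1002.8 m
15: 1440.6 m
Minimum: 8 at 190.2 m.

8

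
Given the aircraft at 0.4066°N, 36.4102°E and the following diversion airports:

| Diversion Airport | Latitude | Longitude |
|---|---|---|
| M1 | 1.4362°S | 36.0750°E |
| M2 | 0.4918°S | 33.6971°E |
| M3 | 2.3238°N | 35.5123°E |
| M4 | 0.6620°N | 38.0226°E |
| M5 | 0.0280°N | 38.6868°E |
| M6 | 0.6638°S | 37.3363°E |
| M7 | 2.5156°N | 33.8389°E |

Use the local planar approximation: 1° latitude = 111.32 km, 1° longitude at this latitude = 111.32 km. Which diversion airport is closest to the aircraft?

M6

Distances from 0.4066°N, 36.4102°E:
M1: √((-1.8428·111.32)² + (-0.3352·111.32)²) = √(42082.623099 + 1392.369224) = 208.5066 km
M2: √((-0.8984·111.32)² + (-2.7131·111.32)²) = √(10001.977698 + 91217.464865) = 318.1500 km
M3: √((1.9172·111.32)² + (-0.8979·111.32)²) = √(45549.250583 + 9990.847695) = 235.6695 km
M4: √((0.2554·111.32)² + (1.6124·111.32)²) = √(808.329039 + 32217.510170) = 181.7301 km
M5: √((-0.3786·111.32)² + (2.2766·111.32)²) = √(1776.264412 + 64227.328530) = 256.9116 km
M6: √((-1.0704·111.32)² + (0.9261·111.32)²) = √(14198.373490 + 10628.259845) = 157.5647 km
M7: √((2.1090·111.32)² + (-2.5713·111.32)²) = √(55118.774730 + 81931.686576) = 370.2033 km
Minimum: M6 at 157.5647 km.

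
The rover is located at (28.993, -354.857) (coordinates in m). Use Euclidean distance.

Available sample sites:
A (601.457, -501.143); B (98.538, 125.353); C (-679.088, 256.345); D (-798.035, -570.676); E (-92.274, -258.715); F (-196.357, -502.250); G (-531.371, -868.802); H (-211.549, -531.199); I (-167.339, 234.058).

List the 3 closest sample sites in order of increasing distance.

Distances from (28.993, -354.857):
A: √((572.464)² + (-146.286)²) = √(327715.03130 + 21399.59380) = 590.859 m
B: √((69.545)² + (480.210)²) = √(4836.50702 + 230601.64410) = 485.220 m
C: √((-708.081)² + (611.202)²) = √(501378.70256 + 373567.88480) = 935.386 m
D: √((-827.028)² + (-215.819)²) = √(683975.31278 + 46577.84076) = 854.724 m
E: √((-121.267)² + (96.142)²) = √(14705.68529 + 9243.28416) = 154.755 m
F: √((-225.350)² + (-147.393)²) = √(50782.62250 + 21724.69645) = 269.272 m
G: √((-560.364)² + (-513.945)²) = √(314007.81250 + 264139.46302) = 760.360 m
H: √((-240.542)² + (-176.342)²) = √(57860.45376 + 31096.50096) = 298.257 m
I: √((-196.332)² + (588.915)²) = √(38546.25422 + 346820.87722) = 620.779 m
Sorted: E (154.755 m) < F (269.272 m) < H (298.257 m) < B (485.220 m) < A (590.859 m) < …

E, F, H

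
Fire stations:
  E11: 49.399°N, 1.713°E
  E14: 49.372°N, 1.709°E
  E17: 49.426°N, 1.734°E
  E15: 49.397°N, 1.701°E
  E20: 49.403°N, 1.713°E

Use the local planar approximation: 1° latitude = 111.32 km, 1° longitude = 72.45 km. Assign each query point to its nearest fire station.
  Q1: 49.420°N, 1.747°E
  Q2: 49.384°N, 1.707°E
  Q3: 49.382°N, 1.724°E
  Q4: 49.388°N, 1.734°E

Q1 at 49.420°N, 1.747°E:
  E11: 3.396 km
  E14: 6.011 km
  E17: 1.155 km
  E15: 4.203 km
  E20: 3.106 km
  → nearest: E17 (1.155 km)
Q2 at 49.384°N, 1.707°E:
  E11: 1.725 km
  E14: 1.344 km
  E17: 5.068 km
  E15: 1.511 km
  E20: 2.159 km
  → nearest: E14 (1.344 km)
Q3 at 49.382°N, 1.724°E:
  E11: 2.053 km
  E14: 1.556 km
  E17: 4.951 km
  E15: 2.359 km
  E20: 2.470 km
  → nearest: E14 (1.556 km)
Q4 at 49.388°N, 1.734°E:
  E11: 1.953 km
  E14: 2.540 km
  E17: 4.230 km
  E15: 2.592 km
  E20: 2.259 km
  → nearest: E11 (1.953 km)

Q1→E17; Q2→E14; Q3→E14; Q4→E11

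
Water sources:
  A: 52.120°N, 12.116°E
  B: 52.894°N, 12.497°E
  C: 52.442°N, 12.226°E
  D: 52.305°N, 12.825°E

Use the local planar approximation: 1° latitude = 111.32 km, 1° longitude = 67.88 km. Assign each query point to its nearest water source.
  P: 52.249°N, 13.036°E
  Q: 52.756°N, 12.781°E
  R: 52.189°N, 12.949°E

P→D; Q→B; R→D

P at 52.249°N, 13.036°E:
  A: 64.079 km
  B: 80.586 km
  C: 59.031 km
  D: 15.621 km
  → nearest: D (15.621 km)
Q at 52.756°N, 12.781°E:
  A: 83.966 km
  B: 24.650 km
  C: 51.392 km
  D: 50.294 km
  → nearest: B (24.650 km)
R at 52.189°N, 12.949°E:
  A: 57.063 km
  B: 84.265 km
  C: 56.584 km
  D: 15.414 km
  → nearest: D (15.414 km)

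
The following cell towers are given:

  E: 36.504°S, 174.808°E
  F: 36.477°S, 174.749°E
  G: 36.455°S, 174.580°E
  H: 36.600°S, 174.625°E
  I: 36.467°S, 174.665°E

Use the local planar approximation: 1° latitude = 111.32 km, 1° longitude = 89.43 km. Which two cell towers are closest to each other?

Pairwise distances:
E–F: 6.072 km
E–G: 21.107 km
E–H: 19.546 km
E–I: 13.435 km
F–G: 15.311 km
F–H: 17.620 km
F–I: 7.594 km
G–H: 16.636 km
G–I: 7.718 km
H–I: 15.232 km
Closest pair: E–F at 6.072 km.

E and F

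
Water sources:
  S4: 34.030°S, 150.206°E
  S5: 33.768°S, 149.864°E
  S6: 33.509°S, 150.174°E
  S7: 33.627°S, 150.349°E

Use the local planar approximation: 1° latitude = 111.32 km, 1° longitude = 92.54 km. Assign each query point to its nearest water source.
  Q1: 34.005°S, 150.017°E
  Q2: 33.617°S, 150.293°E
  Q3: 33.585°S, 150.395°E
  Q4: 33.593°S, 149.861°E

Q1 at 34.005°S, 150.017°E:
  S4: √((-0.025·111.32)² + (0.189·92.54)²) = √(7.74509 + 305.90220) = 17.710 km
  S5: √((0.237·111.32)² + (-0.153·92.54)²) = √(696.05425 + 200.46652) = 29.942 km
  S6: √((0.496·111.32)² + (0.157·92.54)²) = √(3048.66530 + 211.08545) = 57.094 km
  S7: √((0.378·111.32)² + (0.332·92.54)²) = √(1770.63887 + 943.91993) = 52.101 km
  → nearest: S4 (17.710 km)
Q2 at 33.617°S, 150.293°E:
  S4: √((-0.413·111.32)² + (-0.087·92.54)²) = √(2113.71534 + 64.81828) = 46.675 km
  S5: √((-0.151·111.32)² + (-0.429·92.54)²) = √(282.55324 + 1576.06300) = 43.112 km
  S6: √((0.108·111.32)² + (-0.119·92.54)²) = √(144.54195 + 121.26987) = 16.304 km
  S7: √((-0.010·111.32)² + (0.056·92.54)²) = √(1.23921 + 26.85561) = 5.300 km
  → nearest: S7 (5.300 km)
Q3 at 33.585°S, 150.395°E:
  S4: √((-0.445·111.32)² + (-0.189·92.54)²) = √(2453.95400 + 305.90220) = 52.534 km
  S5: √((-0.183·111.32)² + (-0.531·92.54)²) = √(415.00046 + 2414.61577) = 53.194 km
  S6: √((0.076·111.32)² + (-0.221·92.54)²) = √(71.57701 + 418.25731) = 22.132 km
  S7: √((-0.042·111.32)² + (-0.046·92.54)²) = √(21.85974 + 18.12069) = 6.323 km
  → nearest: S7 (6.323 km)
Q4 at 33.593°S, 149.861°E:
  S4: √((-0.437·111.32)² + (0.345·92.54)²) = √(2366.51504 + 1019.28863) = 58.188 km
  S5: √((-0.175·111.32)² + (0.003·92.54)²) = √(379.50936 + 0.07707) = 19.483 km
  S6: √((0.084·111.32)² + (0.313·92.54)²) = √(87.43896 + 838.97238) = 30.437 km
  S7: √((-0.034·111.32)² + (0.488·92.54)²) = √(14.32532 + 2039.38225) = 45.318 km
  → nearest: S5 (19.483 km)

Q1→S4; Q2→S7; Q3→S7; Q4→S5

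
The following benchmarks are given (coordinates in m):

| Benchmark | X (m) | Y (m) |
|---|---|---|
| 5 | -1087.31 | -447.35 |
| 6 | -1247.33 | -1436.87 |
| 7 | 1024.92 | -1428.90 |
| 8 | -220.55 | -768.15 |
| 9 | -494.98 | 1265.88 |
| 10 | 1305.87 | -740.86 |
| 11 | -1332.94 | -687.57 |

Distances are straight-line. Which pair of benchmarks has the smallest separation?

5 and 11

Pairwise distances:
5–6: √((-160.02)² + (-989.52)²) = √(25606.4004 + 979149.8304) = 1002.38 m
5–7: √((2112.23)² + (-981.55)²) = √(4461515.5729 + 963440.4025) = 2329.15 m
5–8: √((866.76)² + (-320.80)²) = √(751272.8976 + 102912.6400) = 924.22 m
5–9: √((592.33)² + (1713.23)²) = √(350854.8289 + 2935157.0329) = 1812.74 m
5–10: √((2393.18)² + (-293.51)²) = √(5727310.5124 + 86148.1201) = 2411.11 m
5–11: √((-245.63)² + (-240.22)²) = √(60334.0969 + 57705.6484) = 343.57 m
6–7: √((2272.25)² + (7.97)²) = √(5163120.0625 + 63.5209) = 2272.26 m
6–8: √((1026.78)² + (668.72)²) = √(1054277.1684 + 447186.4384) = 1225.34 m
6–9: √((752.35)² + (2702.75)²) = √(566030.5225 + 7304857.5625) = 2805.51 m
6–10: √((2553.20)² + (696.01)²) = √(6518830.2400 + 484429.9201) = 2646.37 m
6–11: √((-85.61)² + (749.30)²) = √(7329.0721 + 561450.4900) = 754.17 m
7–8: √((-1245.47)² + (660.75)²) = √(1551195.5209 + 436590.5625) = 1409.89 m
7–9: √((-1519.90)² + (2694.78)²) = √(2310096.0100 + 7261839.2484) = 3093.85 m
7–10: √((280.95)² + (688.04)²) = √(78932.9025 + 473399.0416) = 743.19 m
7–11: √((-2357.86)² + (741.33)²) = √(5559503.7796 + 549570.1689) = 2471.65 m
8–9: √((-274.43)² + (2034.03)²) = √(75311.8249 + 4137278.0409) = 2052.46 m
8–10: √((1526.42)² + (27.29)²) = √(2329958.0164 + 744.7441) = 1526.66 m
8–11: √((-1112.39)² + (80.58)²) = √(1237411.5121 + 6493.1364) = 1115.30 m
9–10: √((1800.85)² + (-2006.74)²) = √(3243060.7225 + 4027005.4276) = 2696.31 m
9–11: √((-837.96)² + (-1953.45)²) = √(702176.9616 + 3815966.9025) = 2125.59 m
10–11: √((-2638.81)² + (53.29)²) = √(6963318.2161 + 2839.8241) = 2639.35 m
Closest pair: 5–11 at 343.57 m.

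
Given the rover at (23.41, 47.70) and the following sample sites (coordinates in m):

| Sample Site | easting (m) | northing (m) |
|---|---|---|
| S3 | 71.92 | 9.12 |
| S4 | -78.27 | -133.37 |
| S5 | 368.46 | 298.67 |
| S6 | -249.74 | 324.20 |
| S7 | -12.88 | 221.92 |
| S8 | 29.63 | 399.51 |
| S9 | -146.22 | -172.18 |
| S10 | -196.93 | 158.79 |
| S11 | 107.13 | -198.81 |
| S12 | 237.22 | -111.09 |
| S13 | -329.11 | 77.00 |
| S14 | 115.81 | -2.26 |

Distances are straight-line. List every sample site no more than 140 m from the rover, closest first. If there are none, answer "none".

Distances from (23.41, 47.70):
S3: √((48.51)² + (-38.58)²) = √(2353.2201 + 1488.4164) = 61.98 m
S4: √((-101.68)² + (-181.07)²) = √(10338.8224 + 32786.3449) = 207.67 m
S5: √((345.05)² + (250.97)²) = √(119059.5025 + 62985.9409) = 426.67 m
S6: √((-273.15)² + (276.50)²) = √(74610.9225 + 76452.2500) = 388.67 m
S7: √((-36.29)² + (174.22)²) = √(1316.9641 + 30352.6084) = 177.96 m
S8: √((6.22)² + (351.81)²) = √(38.6884 + 123770.2761) = 351.86 m
S9: √((-169.63)² + (-219.88)²) = √(28774.3369 + 48347.2144) = 277.71 m
S10: √((-220.34)² + (111.09)²) = √(48549.7156 + 12340.9881) = 246.76 m
S11: √((83.72)² + (-246.51)²) = √(7009.0384 + 60767.1801) = 260.34 m
S12: √((213.81)² + (-158.79)²) = √(45714.7161 + 25214.2641) = 266.32 m
S13: √((-352.52)² + (29.30)²) = √(124270.3504 + 858.4900) = 353.74 m
S14: √((92.40)² + (-49.96)²) = √(8537.7600 + 2496.0016) = 105.04 m
Threshold 140 m: S3 (61.98 m), S14 (105.04 m) are within range.

S3, S14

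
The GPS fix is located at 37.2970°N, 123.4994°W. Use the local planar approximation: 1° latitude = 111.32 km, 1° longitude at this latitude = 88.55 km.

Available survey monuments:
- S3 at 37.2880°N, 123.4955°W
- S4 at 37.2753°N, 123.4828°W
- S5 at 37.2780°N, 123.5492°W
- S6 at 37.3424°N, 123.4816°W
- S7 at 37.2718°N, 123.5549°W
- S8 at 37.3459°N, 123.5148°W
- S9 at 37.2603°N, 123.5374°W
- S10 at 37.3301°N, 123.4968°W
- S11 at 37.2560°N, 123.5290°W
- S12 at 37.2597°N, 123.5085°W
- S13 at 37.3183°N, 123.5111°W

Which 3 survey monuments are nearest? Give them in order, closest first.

Distances from 37.2970°N, 123.4994°W:
S3: √((-0.0090·111.32)² + (0.0039·88.55)²) = √(1.003764 + 0.119263) = 1.0597 km
S4: √((-0.0217·111.32)² + (0.0166·88.55)²) = √(5.835336 + 2.160694) = 2.8277 km
S5: √((-0.0190·111.32)² + (-0.0498·88.55)²) = √(4.473563 + 19.446248) = 4.8908 km
S6: √((0.0454·111.32)² + (0.0178·88.55)²) = √(25.542188 + 2.484375) = 5.2940 km
S7: √((-0.0252·111.32)² + (-0.0555·88.55)²) = √(7.869506 + 24.152556) = 5.6588 km
S8: √((0.0489·111.32)² + (-0.0154·88.55)²) = √(29.632215 + 1.859596) = 5.6118 km
S9: √((-0.0367·111.32)² + (-0.0380·88.55)²) = √(16.690853 + 11.322552) = 5.2928 km
S10: √((0.0331·111.32)² + (0.0026·88.55)²) = √(13.576955 + 0.053006) = 3.6919 km
S11: √((-0.0410·111.32)² + (-0.0296·88.55)²) = √(20.831191 + 6.870060) = 5.2632 km
S12: √((-0.0373·111.32)² + (-0.0091·88.55)²) = √(17.241064 + 0.649322) = 4.2297 km
S13: √((0.0213·111.32)² + (-0.0117·88.55)²) = √(5.622191 + 1.073369) = 2.5876 km
Sorted: S3 (1.0597 km) < S13 (2.5876 km) < S4 (2.8277 km) < S10 (3.6919 km) < S12 (4.2297 km) < …

S3, S13, S4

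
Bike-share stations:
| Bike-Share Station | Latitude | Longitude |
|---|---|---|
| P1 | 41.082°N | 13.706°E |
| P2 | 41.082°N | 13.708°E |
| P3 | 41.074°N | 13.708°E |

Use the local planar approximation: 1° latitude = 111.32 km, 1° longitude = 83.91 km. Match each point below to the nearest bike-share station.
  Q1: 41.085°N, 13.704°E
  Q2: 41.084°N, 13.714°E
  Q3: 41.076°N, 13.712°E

Q1 at 41.085°N, 13.704°E:
  P1: √((-0.003·111.32)² + (0.002·83.91)²) = √(0.11153 + 0.02816) = 0.374 km
  P2: √((-0.003·111.32)² + (0.004·83.91)²) = √(0.11153 + 0.11265) = 0.473 km
  P3: √((-0.011·111.32)² + (0.004·83.91)²) = √(1.49945 + 0.11265) = 1.270 km
  → nearest: P1 (0.374 km)
Q2 at 41.084°N, 13.714°E:
  P1: √((-0.002·111.32)² + (-0.008·83.91)²) = √(0.04957 + 0.45062) = 0.707 km
  P2: √((-0.002·111.32)² + (-0.006·83.91)²) = √(0.04957 + 0.25347) = 0.550 km
  P3: √((-0.010·111.32)² + (-0.006·83.91)²) = √(1.23921 + 0.25347) = 1.222 km
  → nearest: P2 (0.550 km)
Q3 at 41.076°N, 13.712°E:
  P1: √((0.006·111.32)² + (-0.006·83.91)²) = √(0.44612 + 0.25347) = 0.836 km
  P2: √((0.006·111.32)² + (-0.004·83.91)²) = √(0.44612 + 0.11265) = 0.748 km
  P3: √((-0.002·111.32)² + (-0.004·83.91)²) = √(0.04957 + 0.11265) = 0.403 km
  → nearest: P3 (0.403 km)

Q1→P1; Q2→P2; Q3→P3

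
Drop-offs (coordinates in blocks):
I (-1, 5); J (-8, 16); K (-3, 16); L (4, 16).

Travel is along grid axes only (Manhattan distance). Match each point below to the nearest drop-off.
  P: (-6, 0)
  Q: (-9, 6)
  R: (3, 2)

P→I; Q→I; R→I

P at (-6, 0):
  I: 10 blocks
  J: 18 blocks
  K: 19 blocks
  L: 26 blocks
  → nearest: I (10 blocks)
Q at (-9, 6):
  I: 9 blocks
  J: 11 blocks
  K: 16 blocks
  L: 23 blocks
  → nearest: I (9 blocks)
R at (3, 2):
  I: 7 blocks
  J: 25 blocks
  K: 20 blocks
  L: 15 blocks
  → nearest: I (7 blocks)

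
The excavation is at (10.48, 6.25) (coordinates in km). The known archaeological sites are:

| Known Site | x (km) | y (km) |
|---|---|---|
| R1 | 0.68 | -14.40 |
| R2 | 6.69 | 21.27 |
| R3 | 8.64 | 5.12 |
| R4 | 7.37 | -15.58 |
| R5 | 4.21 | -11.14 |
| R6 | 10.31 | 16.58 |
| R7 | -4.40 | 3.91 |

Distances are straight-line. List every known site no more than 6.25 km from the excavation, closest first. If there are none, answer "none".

R3

Distances from (10.48, 6.25):
R1: 22.86 km
R2: 15.49 km
R3: 2.16 km
R4: 22.05 km
R5: 18.49 km
R6: 10.33 km
R7: 15.06 km
Threshold 6.25 km: R3 (2.16 km) is within range.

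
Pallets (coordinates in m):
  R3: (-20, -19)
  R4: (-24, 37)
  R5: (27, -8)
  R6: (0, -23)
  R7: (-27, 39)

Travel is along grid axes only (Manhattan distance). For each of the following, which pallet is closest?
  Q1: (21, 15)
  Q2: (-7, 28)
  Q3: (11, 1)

Q1→R5; Q2→R4; Q3→R5

Q1 at (21, 15):
  R3: 75 m
  R4: 67 m
  R5: 29 m
  R6: 59 m
  R7: 72 m
  → nearest: R5 (29 m)
Q2 at (-7, 28):
  R3: 60 m
  R4: 26 m
  R5: 70 m
  R6: 58 m
  R7: 31 m
  → nearest: R4 (26 m)
Q3 at (11, 1):
  R3: 51 m
  R4: 71 m
  R5: 25 m
  R6: 35 m
  R7: 76 m
  → nearest: R5 (25 m)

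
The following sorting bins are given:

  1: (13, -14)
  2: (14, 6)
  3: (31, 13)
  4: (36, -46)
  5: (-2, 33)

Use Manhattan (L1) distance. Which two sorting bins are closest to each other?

1 and 2

Pairwise distances:
1–2: |1| + |20| = 1 + 20 = 21
1–3: |18| + |27| = 18 + 27 = 45
1–4: |23| + |-32| = 23 + 32 = 55
1–5: |-15| + |47| = 15 + 47 = 62
2–3: |17| + |7| = 17 + 7 = 24
2–4: |22| + |-52| = 22 + 52 = 74
2–5: |-16| + |27| = 16 + 27 = 43
3–4: |5| + |-59| = 5 + 59 = 64
3–5: |-33| + |20| = 33 + 20 = 53
4–5: |-38| + |79| = 38 + 79 = 117
Closest pair: 1–2 at 21.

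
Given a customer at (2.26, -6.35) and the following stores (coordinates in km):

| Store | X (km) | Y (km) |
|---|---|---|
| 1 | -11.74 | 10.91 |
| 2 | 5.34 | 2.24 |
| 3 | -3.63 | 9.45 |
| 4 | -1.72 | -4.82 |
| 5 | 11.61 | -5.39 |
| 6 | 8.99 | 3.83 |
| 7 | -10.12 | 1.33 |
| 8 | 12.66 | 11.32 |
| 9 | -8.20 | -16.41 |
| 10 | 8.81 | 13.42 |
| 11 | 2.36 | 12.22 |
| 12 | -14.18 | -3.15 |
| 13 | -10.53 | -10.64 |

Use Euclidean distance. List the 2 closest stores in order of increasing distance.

4, 2

Distances from (2.26, -6.35):
1: √((-14.00)² + (17.26)²) = √(196.0000 + 297.9076) = 22.22 km
2: √((3.08)² + (8.59)²) = √(9.4864 + 73.7881) = 9.13 km
3: √((-5.89)² + (15.80)²) = √(34.6921 + 249.6400) = 16.86 km
4: √((-3.98)² + (1.53)²) = √(15.8404 + 2.3409) = 4.26 km
5: √((9.35)² + (0.96)²) = √(87.4225 + 0.9216) = 9.40 km
6: √((6.73)² + (10.18)²) = √(45.2929 + 103.6324) = 12.20 km
7: √((-12.38)² + (7.68)²) = √(153.2644 + 58.9824) = 14.57 km
8: √((10.40)² + (17.67)²) = √(108.1600 + 312.2289) = 20.50 km
9: √((-10.46)² + (-10.06)²) = √(109.4116 + 101.2036) = 14.51 km
10: √((6.55)² + (19.77)²) = √(42.9025 + 390.8529) = 20.83 km
11: √((0.10)² + (18.57)²) = √(0.0100 + 344.8449) = 18.57 km
12: √((-16.44)² + (3.20)²) = √(270.2736 + 10.2400) = 16.75 km
13: √((-12.79)² + (-4.29)²) = √(163.5841 + 18.4041) = 13.49 km
Sorted: 4 (4.26 km) < 2 (9.13 km) < 5 (9.40 km) < 6 (12.20 km) < …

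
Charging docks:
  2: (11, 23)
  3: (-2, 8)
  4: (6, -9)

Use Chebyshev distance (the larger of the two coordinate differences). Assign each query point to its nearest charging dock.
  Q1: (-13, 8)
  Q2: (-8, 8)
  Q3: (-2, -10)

Q1→3; Q2→3; Q3→4

Q1 at (-13, 8):
  2: 24
  3: 11
  4: 19
  → nearest: 3 (11)
Q2 at (-8, 8):
  2: 19
  3: 6
  4: 17
  → nearest: 3 (6)
Q3 at (-2, -10):
  2: 33
  3: 18
  4: 8
  → nearest: 4 (8)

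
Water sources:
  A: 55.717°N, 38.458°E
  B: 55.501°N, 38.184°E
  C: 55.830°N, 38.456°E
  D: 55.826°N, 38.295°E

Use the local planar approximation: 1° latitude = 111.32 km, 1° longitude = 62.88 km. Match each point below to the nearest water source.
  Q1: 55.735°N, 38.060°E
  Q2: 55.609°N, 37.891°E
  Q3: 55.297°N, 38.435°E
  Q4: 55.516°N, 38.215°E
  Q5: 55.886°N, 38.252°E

Q1 at 55.735°N, 38.060°E:
  A: 25.106 km
  B: 27.191 km
  C: 27.053 km
  D: 17.916 km
  → nearest: D (17.916 km)
Q2 at 55.609°N, 37.891°E:
  A: 37.625 km
  B: 22.000 km
  C: 43.214 km
  D: 35.055 km
  → nearest: B (22.000 km)
Q3 at 55.297°N, 38.435°E:
  A: 46.777 km
  B: 27.655 km
  C: 59.348 km
  D: 59.543 km
  → nearest: B (27.655 km)
Q4 at 55.516°N, 38.215°E:
  A: 27.095 km
  B: 2.567 km
  C: 38.098 km
  D: 34.874 km
  → nearest: B (2.567 km)
Q5 at 55.886°N, 38.252°E:
  A: 22.841 km
  B: 43.071 km
  C: 14.262 km
  D: 7.206 km
  → nearest: D (7.206 km)

Q1→D; Q2→B; Q3→B; Q4→B; Q5→D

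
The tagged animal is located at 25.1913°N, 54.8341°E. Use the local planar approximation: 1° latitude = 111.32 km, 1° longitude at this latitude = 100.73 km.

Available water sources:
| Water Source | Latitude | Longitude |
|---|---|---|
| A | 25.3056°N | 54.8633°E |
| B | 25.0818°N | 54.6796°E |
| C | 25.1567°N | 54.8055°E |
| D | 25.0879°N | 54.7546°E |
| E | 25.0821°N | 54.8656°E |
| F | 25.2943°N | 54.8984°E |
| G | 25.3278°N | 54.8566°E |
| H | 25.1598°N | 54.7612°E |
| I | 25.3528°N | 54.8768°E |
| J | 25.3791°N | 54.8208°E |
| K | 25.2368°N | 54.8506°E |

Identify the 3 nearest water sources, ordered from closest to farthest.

C, K, H

Distances from 25.1913°N, 54.8341°E:
A: √((0.1143·111.32)² + (0.0292·100.73)²) = √(161.897020 + 8.651340) = 13.0594 km
B: √((-0.1095·111.32)² + (-0.1545·100.73)²) = √(148.584885 + 242.200277) = 19.7683 km
C: √((-0.0346·111.32)² + (-0.0286·100.73)²) = √(14.835377 + 8.299458) = 4.8099 km
D: √((-0.1034·111.32)² + (-0.0795·100.73)²) = √(132.491334 + 64.128625) = 14.0221 km
E: √((-0.1092·111.32)² + (0.0315·100.73)²) = √(147.771837 + 10.067897) = 12.5634 km
F: √((0.1030·111.32)² + (0.0643·100.73)²) = √(131.468239 + 41.950739) = 13.1689 km
G: √((0.1365·111.32)² + (0.0225·100.73)²) = √(230.893495 + 5.136682) = 15.3633 km
H: √((-0.0315·111.32)² + (-0.0729·100.73)²) = √(12.296103 + 53.922836) = 8.1375 km
I: √((0.1615·111.32)² + (0.0427·100.73)²) = √(323.214956 + 18.500072) = 18.4855 km
J: √((0.1878·111.32)² + (-0.0133·100.73)²) = √(437.056488 + 1.794820) = 20.9488 km
K: √((0.0455·111.32)² + (0.0165·100.73)²) = √(25.654833 + 2.762394) = 5.3308 km
Sorted: C (4.8099 km) < K (5.3308 km) < H (8.1375 km) < E (12.5634 km) < A (13.0594 km) < …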